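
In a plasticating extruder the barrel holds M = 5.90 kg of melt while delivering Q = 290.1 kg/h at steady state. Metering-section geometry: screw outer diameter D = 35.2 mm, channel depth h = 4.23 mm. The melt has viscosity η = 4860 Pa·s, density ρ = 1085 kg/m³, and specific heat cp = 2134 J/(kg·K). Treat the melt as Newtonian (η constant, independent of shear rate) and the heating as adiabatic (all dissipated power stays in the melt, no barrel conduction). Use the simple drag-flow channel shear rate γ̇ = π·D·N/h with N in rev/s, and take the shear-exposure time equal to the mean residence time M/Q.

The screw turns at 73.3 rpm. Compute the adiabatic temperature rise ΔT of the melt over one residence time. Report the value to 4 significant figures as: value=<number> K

Q_s = Q / 3600 = 290.1 / 3600 = 0.0805833 kg/s
Mean residence time: t_res = M/Q_s = 5.90 kg / 0.0805833 kg/s = 73.2161 s
Geometry in metres: D = 35.2 mm → 0.0352 m, h = 4.23 mm → 0.00423 m; screw speed N = 73.3 rpm = 1.22167 rev/s
γ̇ = π·D·N / h = π · 0.0352 · 1.22167 / 0.00423 = 31.9378 s⁻¹
ΔT = η·γ̇²·t_res / (ρ·cp) = 4860 · (31.9378)² · 73.2161 / (1085 · 2134) = 156.758 K

value=156.8 K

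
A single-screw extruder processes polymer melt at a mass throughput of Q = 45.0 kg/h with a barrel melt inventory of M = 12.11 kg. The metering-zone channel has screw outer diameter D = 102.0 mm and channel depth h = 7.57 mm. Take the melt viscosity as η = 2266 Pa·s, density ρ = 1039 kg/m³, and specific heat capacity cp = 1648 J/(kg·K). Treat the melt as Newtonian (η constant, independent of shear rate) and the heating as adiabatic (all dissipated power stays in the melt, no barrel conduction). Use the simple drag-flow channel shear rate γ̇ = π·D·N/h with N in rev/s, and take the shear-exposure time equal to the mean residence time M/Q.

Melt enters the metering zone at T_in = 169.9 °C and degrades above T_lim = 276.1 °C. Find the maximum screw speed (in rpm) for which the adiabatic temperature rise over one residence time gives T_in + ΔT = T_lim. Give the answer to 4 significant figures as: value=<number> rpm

Convert throughput: Q = 45.0 kg/h = 45.0/3600 = 0.0125 kg/s
t_res = M / Q_s = 12.11 / 0.0125 = 968.8 s
Convert to metres: D = 0.102 m, h = 0.00757 m
ΔT_a = T_lim − T_in = 276.1 °C − 169.9 °C = 106.2 K
γ̇_max² = ΔT_a·ρ·cp / (η·t_res) = [106.2 × 1039 × 1648] / [2266 × 968.8] = 82.833 s⁻²
γ̇_max = sqrt(82.833) = 9.10126 s⁻¹
N_max = γ̇_max h / (πD) = 9.10126·0.00757/(π·0.102) = 0.215004 rev/s → ×60 = 12.9003 rpm

value=12.90 rpm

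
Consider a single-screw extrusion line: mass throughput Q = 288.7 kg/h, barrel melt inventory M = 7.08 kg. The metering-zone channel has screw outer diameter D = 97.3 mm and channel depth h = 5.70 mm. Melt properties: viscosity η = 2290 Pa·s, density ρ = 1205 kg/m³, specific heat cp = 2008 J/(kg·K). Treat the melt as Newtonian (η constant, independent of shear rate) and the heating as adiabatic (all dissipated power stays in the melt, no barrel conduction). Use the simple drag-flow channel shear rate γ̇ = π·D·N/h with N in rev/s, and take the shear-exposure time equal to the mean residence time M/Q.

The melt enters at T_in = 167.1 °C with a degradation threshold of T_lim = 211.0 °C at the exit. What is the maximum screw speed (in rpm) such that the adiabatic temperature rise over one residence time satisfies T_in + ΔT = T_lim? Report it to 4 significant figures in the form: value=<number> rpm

Convert throughput: Q = 288.7 kg/h = 288.7/3600 = 0.0801944 kg/s
Mean residence time: t_res = M/Q_s = 7.08 kg / 0.0801944 kg/s = 88.2854 s
Geometry in SI: D = 97.3 mm → 0.0973 m, h = 5.70 mm → 0.0057 m
ΔT_a = T_lim − T_in = 211.0 − 167.1 = 43.9 K
γ̇_max² = ΔT_a·ρ·cp / (η·t_res) = [43.9 × 1205 × 2008] / [2290 × 88.2854] = 525.401 s⁻²
γ̇_max = sqrt(525.401) = 22.9216 s⁻¹
Solve γ̇ = πDN/h for N: N_max = γ̇_max·h/(π·D) = 22.9216 × 0.0057 / (π × 0.0973) = 0.427423 rev/s = 25.6454 rpm

value=25.65 rpm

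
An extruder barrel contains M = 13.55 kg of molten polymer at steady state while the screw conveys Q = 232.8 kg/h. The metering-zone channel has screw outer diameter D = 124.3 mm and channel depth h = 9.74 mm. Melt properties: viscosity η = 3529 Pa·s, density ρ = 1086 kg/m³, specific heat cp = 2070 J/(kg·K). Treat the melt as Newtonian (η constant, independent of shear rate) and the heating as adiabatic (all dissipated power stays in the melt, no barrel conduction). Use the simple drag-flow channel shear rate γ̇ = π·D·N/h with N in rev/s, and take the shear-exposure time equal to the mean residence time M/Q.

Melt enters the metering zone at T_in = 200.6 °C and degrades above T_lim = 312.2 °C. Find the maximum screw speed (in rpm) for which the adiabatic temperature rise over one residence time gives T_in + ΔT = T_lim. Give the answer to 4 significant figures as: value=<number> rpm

Throughput in SI: Q_s = 232.8 kg/h ÷ 3600 s/h = 0.0646667 kg/s
t_res = M / Q_s = 13.55 ÷ 0.0646667 = 209.536 s
Convert to metres: D = 0.1243 m, h = 0.00974 m
Allowable rise: ΔT_a = T_lim − T_in = 312.2 − 200.6 = 111.6 K
Invert ΔT = ηγ̇²t_res/(ρcp) for γ̇: γ̇_max² = ΔT_a ρ cp / (η t_res) = 111.6·1086·2070 / (3529·209.536) = 339.277 s⁻²
γ̇_max = sqrt(339.277) = 18.4195 s⁻¹
N_max = γ̇_max·h / (π·D) = 18.4195 · 0.00974 / (π · 0.1243) = 0.459425 rev/s = 27.5655 rpm

value=27.57 rpm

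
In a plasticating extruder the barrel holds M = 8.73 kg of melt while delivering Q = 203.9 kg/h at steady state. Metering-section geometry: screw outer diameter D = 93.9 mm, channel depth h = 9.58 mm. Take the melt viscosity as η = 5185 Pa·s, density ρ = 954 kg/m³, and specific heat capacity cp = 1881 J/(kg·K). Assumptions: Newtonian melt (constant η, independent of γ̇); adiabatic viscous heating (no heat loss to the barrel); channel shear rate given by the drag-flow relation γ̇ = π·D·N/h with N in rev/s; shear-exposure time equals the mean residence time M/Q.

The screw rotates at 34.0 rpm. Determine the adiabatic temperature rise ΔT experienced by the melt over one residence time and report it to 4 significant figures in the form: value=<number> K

value=135.6 K

Q_s = Q / 3600 = 203.9 / 3600 = 0.0566389 kg/s
Mean residence time: t_res = M/Q_s = 8.73 kg / 0.0566389 kg/s = 154.134 s
Geometry in metres: D = 93.9 mm → 0.0939 m, h = 9.58 mm → 0.00958 m; screw speed N = 34.0 rpm = 0.566667 rev/s
Shear rate: γ̇ = πDN/h = π·0.0939·0.566667/0.00958 = 17.4493 s⁻¹
Adiabatic rise: ΔT = η γ̇² t_res / (ρ cp) = 5185·(17.4493)²·154.134 / (954·1881) = 135.602 K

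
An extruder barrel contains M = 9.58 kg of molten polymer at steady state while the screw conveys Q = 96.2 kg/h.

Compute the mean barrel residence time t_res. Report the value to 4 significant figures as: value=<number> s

value=358.5 s

Convert throughput: Q = 96.2 kg/h = 96.2/3600 = 0.0267222 kg/s
t_res = M / Q_s = 9.58 ÷ 0.0267222 = 358.503 s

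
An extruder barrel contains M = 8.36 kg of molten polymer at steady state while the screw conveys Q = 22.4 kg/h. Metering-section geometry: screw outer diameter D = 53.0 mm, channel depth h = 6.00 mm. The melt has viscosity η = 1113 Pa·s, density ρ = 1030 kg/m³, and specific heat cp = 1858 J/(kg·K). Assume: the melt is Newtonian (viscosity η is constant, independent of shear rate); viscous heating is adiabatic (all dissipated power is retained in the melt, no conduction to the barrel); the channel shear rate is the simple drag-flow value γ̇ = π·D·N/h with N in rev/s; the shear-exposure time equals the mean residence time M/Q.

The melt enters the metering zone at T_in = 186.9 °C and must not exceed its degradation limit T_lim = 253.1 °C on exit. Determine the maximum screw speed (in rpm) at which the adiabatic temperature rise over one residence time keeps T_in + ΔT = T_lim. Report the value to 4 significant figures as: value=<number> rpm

Convert throughput: Q = 22.4 kg/h = 22.4/3600 = 0.00622222 kg/s
t_res = M / Q_s = 8.36 ÷ 0.00622222 = 1343.57 s
Geometry in SI: D = 53.0 mm → 0.053 m, h = 6.00 mm → 0.006 m
ΔT_a = T_lim − T_in = 253.1 °C − 186.9 °C = 66.2 K
γ̇_max² = ΔT_a·ρ·cp/(η·t_res) = 66.2·1030·1858/(1113·1343.57) = 84.7198 s⁻²
γ̇_max = sqrt(84.7198) = 9.20434 s⁻¹
Solve γ̇ = πDN/h for N: N_max = γ̇_max·h/(π·D) = 9.20434 × 0.006 / (π × 0.053) = 0.331679 rev/s = 19.9007 rpm

value=19.90 rpm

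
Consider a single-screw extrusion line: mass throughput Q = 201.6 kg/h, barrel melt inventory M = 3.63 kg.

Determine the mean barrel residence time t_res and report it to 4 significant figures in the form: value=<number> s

value=64.82 s

Convert throughput: Q = 201.6 kg/h = 201.6/3600 = 0.056 kg/s
Mean residence time: t_res = M/Q_s = 3.63 kg / 0.056 kg/s = 64.8214 s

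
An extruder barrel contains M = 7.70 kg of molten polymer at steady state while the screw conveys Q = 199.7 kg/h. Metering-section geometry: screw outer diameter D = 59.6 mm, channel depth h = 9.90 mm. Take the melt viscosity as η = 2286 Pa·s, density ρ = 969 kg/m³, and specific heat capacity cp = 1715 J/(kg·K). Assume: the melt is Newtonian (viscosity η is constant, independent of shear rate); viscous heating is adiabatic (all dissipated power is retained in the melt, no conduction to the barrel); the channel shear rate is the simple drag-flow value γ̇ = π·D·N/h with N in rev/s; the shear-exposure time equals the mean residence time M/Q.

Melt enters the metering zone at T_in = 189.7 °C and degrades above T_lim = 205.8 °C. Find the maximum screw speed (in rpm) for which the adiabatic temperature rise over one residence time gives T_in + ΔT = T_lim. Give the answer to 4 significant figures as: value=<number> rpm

Convert throughput: Q = 199.7 kg/h = 199.7/3600 = 0.0554722 kg/s
t_res = M / Q_s = 7.70 / 0.0554722 = 138.808 s
Convert to metres: D = 0.0596 m, h = 0.0099 m
Allowable rise: ΔT_a = T_lim − T_in = 205.8 − 189.7 = 16.1 K
γ̇_max² = ΔT_a·ρ·cp / (η·t_res) = [16.1 × 969 × 1715] / [2286 × 138.808] = 84.3184 s⁻²
γ̇_max = sqrt(84.3184) = 9.18251 s⁻¹
N_max = γ̇_max·h / (π·D) = 9.18251 · 0.0099 / (π · 0.0596) = 0.485512 rev/s = 29.1307 rpm

value=29.13 rpm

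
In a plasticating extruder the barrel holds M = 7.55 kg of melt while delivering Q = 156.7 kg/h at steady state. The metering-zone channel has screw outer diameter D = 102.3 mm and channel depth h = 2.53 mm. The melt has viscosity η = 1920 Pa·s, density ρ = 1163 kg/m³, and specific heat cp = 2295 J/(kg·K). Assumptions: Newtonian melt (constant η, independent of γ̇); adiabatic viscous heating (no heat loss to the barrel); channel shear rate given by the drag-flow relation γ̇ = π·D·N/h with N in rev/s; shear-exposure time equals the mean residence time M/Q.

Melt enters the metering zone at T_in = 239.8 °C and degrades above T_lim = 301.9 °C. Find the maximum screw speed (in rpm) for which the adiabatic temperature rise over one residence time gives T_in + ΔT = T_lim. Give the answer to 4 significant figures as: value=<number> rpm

Q_s = Q / 3600 = 156.7 / 3600 = 0.0435278 kg/s
t_res = M / Q_s = 7.55 / 0.0435278 = 173.452 s
Convert to metres: D = 0.1023 m, h = 0.00253 m
ΔT_a = T_lim − T_in = 301.9 °C − 239.8 °C = 62.1 K
γ̇_max² = ΔT_a·ρ·cp/(η·t_res) = 62.1·1163·2295/(1920·173.452) = 497.705 s⁻²
γ̇_max = √497.705 = 22.3093 s⁻¹
N_max = γ̇_max h / (πD) = 22.3093·0.00253/(π·0.1023) = 0.175623 rev/s → ×60 = 10.5374 rpm

value=10.54 rpm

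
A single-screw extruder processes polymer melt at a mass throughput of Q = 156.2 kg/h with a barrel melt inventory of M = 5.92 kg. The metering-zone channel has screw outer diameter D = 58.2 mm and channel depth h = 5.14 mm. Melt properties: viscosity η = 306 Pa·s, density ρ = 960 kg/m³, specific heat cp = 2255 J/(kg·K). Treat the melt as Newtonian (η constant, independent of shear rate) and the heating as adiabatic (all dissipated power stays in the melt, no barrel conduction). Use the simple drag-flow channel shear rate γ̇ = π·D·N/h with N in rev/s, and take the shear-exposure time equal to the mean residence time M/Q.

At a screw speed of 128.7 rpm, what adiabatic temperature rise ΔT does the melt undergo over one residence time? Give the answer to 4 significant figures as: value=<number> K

Q_s = Q / 3600 = 156.2 / 3600 = 0.0433889 kg/s
Mean residence time: t_res = M/Q_s = 5.92 kg / 0.0433889 kg/s = 136.44 s
D = 58.2 mm = 0.0582 m;  h = 5.14 mm = 0.00514 m;  N = 128.7 rpm / 60 = 2.145 rev/s
Shear rate: γ̇ = πDN/h = π·0.0582·2.145/0.00514 = 76.3022 s⁻¹
ΔT = η·γ̇²·t_res/(ρ·cp) = [306 × 76.3022² × 136.44] / [960 × 2255] = 112.285 K

value=112.3 K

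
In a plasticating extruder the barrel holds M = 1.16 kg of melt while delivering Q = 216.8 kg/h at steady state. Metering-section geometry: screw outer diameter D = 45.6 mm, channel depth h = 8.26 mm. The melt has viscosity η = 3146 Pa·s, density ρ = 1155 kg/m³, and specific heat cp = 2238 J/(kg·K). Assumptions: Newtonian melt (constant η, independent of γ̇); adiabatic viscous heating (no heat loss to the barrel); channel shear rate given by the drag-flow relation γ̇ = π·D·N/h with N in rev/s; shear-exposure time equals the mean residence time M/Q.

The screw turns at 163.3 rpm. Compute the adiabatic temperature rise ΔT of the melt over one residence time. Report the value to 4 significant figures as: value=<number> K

Convert throughput: Q = 216.8 kg/h = 216.8/3600 = 0.0602222 kg/s
Mean residence time: t_res = M/Q_s = 1.16 kg / 0.0602222 kg/s = 19.262 s
Convert to SI: D = 0.0456 m, h = 0.00826 m, N = 163.3/60 = 2.72167 rev/s
γ̇ = π D N / h = (π)(0.0456)(2.72167) / 0.00826 = 47.203 s⁻¹
ΔT = η·γ̇²·t_res/(ρ·cp) = [3146 × 47.203² × 19.262] / [1155 × 2238] = 52.2345 K

value=52.23 K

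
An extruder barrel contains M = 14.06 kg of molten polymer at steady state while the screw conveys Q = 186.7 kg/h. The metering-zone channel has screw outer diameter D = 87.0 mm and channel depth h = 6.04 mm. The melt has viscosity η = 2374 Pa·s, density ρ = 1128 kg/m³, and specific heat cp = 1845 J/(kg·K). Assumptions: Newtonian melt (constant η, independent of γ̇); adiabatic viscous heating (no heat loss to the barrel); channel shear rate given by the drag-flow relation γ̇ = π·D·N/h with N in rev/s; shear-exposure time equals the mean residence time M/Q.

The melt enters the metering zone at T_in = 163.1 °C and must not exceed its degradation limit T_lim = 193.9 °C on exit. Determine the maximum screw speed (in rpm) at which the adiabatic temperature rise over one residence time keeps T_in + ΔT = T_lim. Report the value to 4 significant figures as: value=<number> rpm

value=13.23 rpm

Throughput in SI: Q_s = 186.7 kg/h ÷ 3600 s/h = 0.0518611 kg/s
Mean residence time: t_res = M/Q_s = 14.06 kg / 0.0518611 kg/s = 271.109 s
Convert to metres: D = 0.087 m, h = 0.00604 m
Allowable rise: ΔT_a = T_lim − T_in = 193.9 − 163.1 = 30.8 K
γ̇_max² = ΔT_a·ρ·cp / (η·t_res) = [30.8 × 1128 × 1845] / [2374 × 271.109] = 99.5937 s⁻²
γ̇_max = sqrt(99.5937) = 9.97967 s⁻¹
N_max = γ̇_max h / (πD) = 9.97967·0.00604/(π·0.087) = 0.220538 rev/s → ×60 = 13.2323 rpm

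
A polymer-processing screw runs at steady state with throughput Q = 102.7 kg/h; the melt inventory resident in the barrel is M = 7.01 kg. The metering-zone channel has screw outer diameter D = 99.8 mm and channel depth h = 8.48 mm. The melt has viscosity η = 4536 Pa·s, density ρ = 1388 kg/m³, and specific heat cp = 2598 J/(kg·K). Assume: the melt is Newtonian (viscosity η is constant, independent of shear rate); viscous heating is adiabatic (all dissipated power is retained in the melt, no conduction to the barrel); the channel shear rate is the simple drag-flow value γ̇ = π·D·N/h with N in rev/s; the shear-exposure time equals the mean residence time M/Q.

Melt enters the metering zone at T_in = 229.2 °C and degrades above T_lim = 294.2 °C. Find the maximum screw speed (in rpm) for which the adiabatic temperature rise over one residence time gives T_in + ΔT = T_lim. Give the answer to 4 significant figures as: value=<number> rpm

Q_s = Q / 3600 = 102.7 / 3600 = 0.0285278 kg/s
Mean residence time: t_res = M/Q_s = 7.01 kg / 0.0285278 kg/s = 245.725 s
Convert to metres: D = 0.0998 m, h = 0.00848 m
Allowable rise: ΔT_a = T_lim − T_in = 294.2 − 229.2 = 65 K
γ̇_max² = ΔT_a·ρ·cp / (η·t_res) = [65 × 1388 × 2598] / [4536 × 245.725] = 210.29 s⁻²
γ̇_max = sqrt(210.29) = 14.5014 s⁻¹
N_max = γ̇_max·h / (π·D) = 14.5014 · 0.00848 / (π · 0.0998) = 0.392216 rev/s = 23.5329 rpm

value=23.53 rpm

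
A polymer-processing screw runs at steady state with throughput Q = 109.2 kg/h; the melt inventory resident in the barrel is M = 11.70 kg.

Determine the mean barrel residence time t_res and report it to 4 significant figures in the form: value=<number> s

Q_s = Q / 3600 = 109.2 / 3600 = 0.0303333 kg/s
Mean residence time: t_res = M/Q_s = 11.70 kg / 0.0303333 kg/s = 385.714 s

value=385.7 s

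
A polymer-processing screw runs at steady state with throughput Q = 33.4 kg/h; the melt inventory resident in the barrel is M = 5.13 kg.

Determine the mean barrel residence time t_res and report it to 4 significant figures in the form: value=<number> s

value=552.9 s

Q_s = Q / 3600 = 33.4 / 3600 = 0.00927778 kg/s
t_res = M / Q_s = 5.13 / 0.00927778 = 552.934 s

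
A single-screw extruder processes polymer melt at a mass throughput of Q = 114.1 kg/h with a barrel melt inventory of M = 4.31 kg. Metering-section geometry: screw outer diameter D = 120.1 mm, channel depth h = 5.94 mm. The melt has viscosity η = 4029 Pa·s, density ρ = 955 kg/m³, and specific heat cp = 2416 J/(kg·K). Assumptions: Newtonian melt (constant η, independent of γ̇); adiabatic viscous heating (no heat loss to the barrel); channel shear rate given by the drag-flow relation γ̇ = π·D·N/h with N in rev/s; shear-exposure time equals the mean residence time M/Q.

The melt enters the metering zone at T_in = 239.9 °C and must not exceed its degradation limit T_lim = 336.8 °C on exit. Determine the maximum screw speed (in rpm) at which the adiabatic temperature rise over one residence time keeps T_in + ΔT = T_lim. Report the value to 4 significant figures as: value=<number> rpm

value=19.08 rpm

Throughput in SI: Q_s = 114.1 kg/h ÷ 3600 s/h = 0.0316944 kg/s
t_res = M / Q_s = 4.31 / 0.0316944 = 135.986 s
Convert to metres: D = 0.1201 m, h = 0.00594 m
ΔT_a = T_lim − T_in = 336.8 °C − 239.9 °C = 96.9 K
Invert ΔT = ηγ̇²t_res/(ρcp) for γ̇: γ̇_max² = ΔT_a ρ cp / (η t_res) = 96.9·955·2416 / (4029·135.986) = 408.068 s⁻²
γ̇_max = sqrt(408.068) = 20.2007 s⁻¹
Solve γ̇ = πDN/h for N: N_max = γ̇_max·h/(π·D) = 20.2007 × 0.00594 / (π × 0.1201) = 0.318024 rev/s = 19.0814 rpm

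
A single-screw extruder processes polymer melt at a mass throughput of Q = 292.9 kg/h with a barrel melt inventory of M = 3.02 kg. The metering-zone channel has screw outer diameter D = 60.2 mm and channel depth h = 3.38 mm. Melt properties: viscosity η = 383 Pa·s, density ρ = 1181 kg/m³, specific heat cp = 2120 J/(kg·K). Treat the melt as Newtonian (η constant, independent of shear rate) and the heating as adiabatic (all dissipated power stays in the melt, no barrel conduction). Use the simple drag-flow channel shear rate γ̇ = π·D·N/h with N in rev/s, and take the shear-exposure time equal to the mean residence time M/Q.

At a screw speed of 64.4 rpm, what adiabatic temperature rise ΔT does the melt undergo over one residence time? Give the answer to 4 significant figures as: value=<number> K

Throughput in SI: Q_s = 292.9 kg/h ÷ 3600 s/h = 0.0813611 kg/s
Mean residence time: t_res = M/Q_s = 3.02 kg / 0.0813611 kg/s = 37.1185 s
D = 60.2 mm = 0.0602 m;  h = 3.38 mm = 0.00338 m;  N = 64.4 rpm / 60 = 1.07333 rev/s
γ̇ = π D N / h = (π)(0.0602)(1.07333) / 0.00338 = 60.0571 s⁻¹
Adiabatic rise: ΔT = η γ̇² t_res / (ρ cp) = 383·(60.0571)²·37.1185 / (1181·2120) = 20.4801 K

value=20.48 K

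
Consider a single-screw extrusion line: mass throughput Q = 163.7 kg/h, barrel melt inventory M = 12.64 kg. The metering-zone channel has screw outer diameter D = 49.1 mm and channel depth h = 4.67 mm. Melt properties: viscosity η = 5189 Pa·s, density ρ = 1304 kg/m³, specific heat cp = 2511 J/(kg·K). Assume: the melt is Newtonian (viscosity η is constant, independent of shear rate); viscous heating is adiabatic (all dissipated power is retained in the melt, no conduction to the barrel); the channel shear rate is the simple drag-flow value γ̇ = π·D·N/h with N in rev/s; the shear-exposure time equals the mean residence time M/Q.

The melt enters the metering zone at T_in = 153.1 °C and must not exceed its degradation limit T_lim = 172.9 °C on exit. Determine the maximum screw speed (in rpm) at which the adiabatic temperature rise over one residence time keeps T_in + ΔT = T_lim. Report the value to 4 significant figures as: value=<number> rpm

value=12.18 rpm

Throughput in SI: Q_s = 163.7 kg/h ÷ 3600 s/h = 0.0454722 kg/s
Mean residence time: t_res = M/Q_s = 12.64 kg / 0.0454722 kg/s = 277.972 s
Geometry in SI: D = 49.1 mm → 0.0491 m, h = 4.67 mm → 0.00467 m
ΔT_a = T_lim − T_in = 172.9 − 153.1 = 19.8 K
Invert ΔT = ηγ̇²t_res/(ρcp) for γ̇: γ̇_max² = ΔT_a ρ cp / (η t_res) = 19.8·1304·2511 / (5189·277.972) = 44.9474 s⁻²
γ̇_max = sqrt(44.9474) = 6.70428 s⁻¹
N_max = γ̇_max·h / (π·D) = 6.70428 · 0.00467 / (π · 0.0491) = 0.202973 rev/s = 12.1784 rpm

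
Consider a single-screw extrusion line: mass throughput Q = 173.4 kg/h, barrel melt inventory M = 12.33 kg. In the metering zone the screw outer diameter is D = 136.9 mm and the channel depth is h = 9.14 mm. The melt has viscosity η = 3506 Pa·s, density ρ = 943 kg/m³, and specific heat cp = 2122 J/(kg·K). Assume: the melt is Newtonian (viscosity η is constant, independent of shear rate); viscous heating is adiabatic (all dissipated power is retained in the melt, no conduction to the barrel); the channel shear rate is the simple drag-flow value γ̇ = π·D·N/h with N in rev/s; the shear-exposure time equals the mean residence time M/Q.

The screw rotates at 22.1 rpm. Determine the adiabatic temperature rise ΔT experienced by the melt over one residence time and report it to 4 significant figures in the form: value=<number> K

Throughput in SI: Q_s = 173.4 kg/h ÷ 3600 s/h = 0.0481667 kg/s
Mean residence time: t_res = M/Q_s = 12.33 kg / 0.0481667 kg/s = 255.986 s
D = 136.9 mm = 0.1369 m;  h = 9.14 mm = 0.00914 m;  N = 22.1 rpm / 60 = 0.368333 rev/s
γ̇ = π·D·N / h = π · 0.1369 · 0.368333 / 0.00914 = 17.332 s⁻¹
ΔT = η·γ̇²·t_res/(ρ·cp) = [3506 × 17.332² × 255.986] / [943 × 2122] = 134.731 K

value=134.7 K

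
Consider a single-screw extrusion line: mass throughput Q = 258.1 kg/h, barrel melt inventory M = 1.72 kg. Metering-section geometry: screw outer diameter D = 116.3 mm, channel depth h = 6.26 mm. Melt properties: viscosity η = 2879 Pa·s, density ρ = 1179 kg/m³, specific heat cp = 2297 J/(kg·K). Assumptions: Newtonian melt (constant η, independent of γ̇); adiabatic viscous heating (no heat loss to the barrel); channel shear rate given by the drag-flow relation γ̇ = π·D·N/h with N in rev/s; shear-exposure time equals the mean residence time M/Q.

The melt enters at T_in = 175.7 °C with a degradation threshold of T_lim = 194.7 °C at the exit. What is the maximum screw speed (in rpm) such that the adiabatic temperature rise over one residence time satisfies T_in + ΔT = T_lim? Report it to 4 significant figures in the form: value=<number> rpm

value=28.06 rpm

Convert throughput: Q = 258.1 kg/h = 258.1/3600 = 0.0716944 kg/s
Mean residence time: t_res = M/Q_s = 1.72 kg / 0.0716944 kg/s = 23.9907 s
Geometry in SI: D = 116.3 mm → 0.1163 m, h = 6.26 mm → 0.00626 m
Allowable rise: ΔT_a = T_lim − T_in = 194.7 − 175.7 = 19 K
γ̇_max² = ΔT_a·ρ·cp / (η·t_res) = [19 × 1179 × 2297] / [2879 × 23.9907] = 744.979 s⁻²
γ̇_max = √744.979 = 27.2943 s⁻¹
N_max = γ̇_max h / (πD) = 27.2943·0.00626/(π·0.1163) = 0.467645 rev/s → ×60 = 28.0587 rpm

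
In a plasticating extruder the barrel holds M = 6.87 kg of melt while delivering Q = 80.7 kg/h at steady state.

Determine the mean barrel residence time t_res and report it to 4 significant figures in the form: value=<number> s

value=306.5 s

Q_s = Q / 3600 = 80.7 / 3600 = 0.0224167 kg/s
t_res = M / Q_s = 6.87 / 0.0224167 = 306.468 s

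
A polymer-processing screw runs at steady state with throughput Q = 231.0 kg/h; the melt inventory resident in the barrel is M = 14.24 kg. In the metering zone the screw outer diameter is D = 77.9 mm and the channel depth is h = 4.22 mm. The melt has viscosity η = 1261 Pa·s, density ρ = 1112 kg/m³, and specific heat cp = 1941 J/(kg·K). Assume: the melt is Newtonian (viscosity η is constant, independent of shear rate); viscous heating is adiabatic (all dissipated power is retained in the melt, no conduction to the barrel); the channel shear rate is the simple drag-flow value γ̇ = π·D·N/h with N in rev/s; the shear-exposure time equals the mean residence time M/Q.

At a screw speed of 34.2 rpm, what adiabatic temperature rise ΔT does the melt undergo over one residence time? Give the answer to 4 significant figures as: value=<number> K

Convert throughput: Q = 231.0 kg/h = 231.0/3600 = 0.0641667 kg/s
t_res = M / Q_s = 14.24 / 0.0641667 = 221.922 s
Geometry in metres: D = 77.9 mm → 0.0779 m, h = 4.22 mm → 0.00422 m; screw speed N = 34.2 rpm = 0.57 rev/s
γ̇ = π D N / h = (π)(0.0779)(0.57) / 0.00422 = 33.056 s⁻¹
ΔT = η·γ̇²·t_res/(ρ·cp) = [1261 × 33.056² × 221.922] / [1112 × 1941] = 141.672 K

value=141.7 K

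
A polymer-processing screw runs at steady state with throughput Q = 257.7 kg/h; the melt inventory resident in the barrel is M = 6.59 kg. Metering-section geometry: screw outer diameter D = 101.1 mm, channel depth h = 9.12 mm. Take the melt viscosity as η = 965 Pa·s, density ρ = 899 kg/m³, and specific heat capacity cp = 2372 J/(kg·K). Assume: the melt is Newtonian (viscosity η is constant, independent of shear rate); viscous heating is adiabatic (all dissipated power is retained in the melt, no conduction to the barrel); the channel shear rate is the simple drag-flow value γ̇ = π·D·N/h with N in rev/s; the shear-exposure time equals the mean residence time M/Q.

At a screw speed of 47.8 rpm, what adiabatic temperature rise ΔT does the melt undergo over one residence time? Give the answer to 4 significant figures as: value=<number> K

value=32.07 K

Convert throughput: Q = 257.7 kg/h = 257.7/3600 = 0.0715833 kg/s
t_res = M / Q_s = 6.59 / 0.0715833 = 92.0605 s
Convert to SI: D = 0.1011 m, h = 0.00912 m, N = 47.8/60 = 0.796667 rev/s
γ̇ = π·D·N / h = π · 0.1011 · 0.796667 / 0.00912 = 27.7449 s⁻¹
Adiabatic rise: ΔT = η γ̇² t_res / (ρ cp) = 965·(27.7449)²·92.0605 / (899·2372) = 32.0695 K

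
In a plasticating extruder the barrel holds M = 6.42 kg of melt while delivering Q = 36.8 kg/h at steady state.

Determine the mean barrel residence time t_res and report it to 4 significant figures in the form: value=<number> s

value=628.0 s

Convert throughput: Q = 36.8 kg/h = 36.8/3600 = 0.0102222 kg/s
Mean residence time: t_res = M/Q_s = 6.42 kg / 0.0102222 kg/s = 628.043 s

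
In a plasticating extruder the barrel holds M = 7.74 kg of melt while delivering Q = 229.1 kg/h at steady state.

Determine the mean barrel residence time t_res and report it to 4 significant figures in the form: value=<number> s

value=121.6 s

Q_s = Q / 3600 = 229.1 / 3600 = 0.0636389 kg/s
t_res = M / Q_s = 7.74 / 0.0636389 = 121.624 s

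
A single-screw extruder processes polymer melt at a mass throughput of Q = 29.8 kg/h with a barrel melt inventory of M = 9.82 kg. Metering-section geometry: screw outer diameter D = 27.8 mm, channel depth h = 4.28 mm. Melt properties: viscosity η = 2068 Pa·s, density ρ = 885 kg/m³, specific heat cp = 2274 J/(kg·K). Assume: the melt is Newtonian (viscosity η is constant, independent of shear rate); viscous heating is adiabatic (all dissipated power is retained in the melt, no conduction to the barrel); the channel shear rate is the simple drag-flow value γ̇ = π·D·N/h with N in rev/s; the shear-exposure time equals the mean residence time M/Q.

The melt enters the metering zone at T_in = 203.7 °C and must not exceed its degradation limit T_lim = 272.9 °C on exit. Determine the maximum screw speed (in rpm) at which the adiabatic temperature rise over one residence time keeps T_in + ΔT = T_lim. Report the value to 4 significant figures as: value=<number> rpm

Q_s = Q / 3600 = 29.8 / 3600 = 0.00827778 kg/s
t_res = M / Q_s = 9.82 / 0.00827778 = 1186.31 s
Geometry in SI: D = 27.8 mm → 0.0278 m, h = 4.28 mm → 0.00428 m
ΔT_a = T_lim − T_in = 272.9 − 203.7 = 69.2 K
γ̇_max² = ΔT_a·ρ·cp/(η·t_res) = 69.2·885·2274/(2068·1186.31) = 56.7664 s⁻²
γ̇_max = sqrt(56.7664) = 7.53435 s⁻¹
N_max = γ̇_max·h / (π·D) = 7.53435 · 0.00428 / (π · 0.0278) = 0.369228 rev/s = 22.1537 rpm

value=22.15 rpm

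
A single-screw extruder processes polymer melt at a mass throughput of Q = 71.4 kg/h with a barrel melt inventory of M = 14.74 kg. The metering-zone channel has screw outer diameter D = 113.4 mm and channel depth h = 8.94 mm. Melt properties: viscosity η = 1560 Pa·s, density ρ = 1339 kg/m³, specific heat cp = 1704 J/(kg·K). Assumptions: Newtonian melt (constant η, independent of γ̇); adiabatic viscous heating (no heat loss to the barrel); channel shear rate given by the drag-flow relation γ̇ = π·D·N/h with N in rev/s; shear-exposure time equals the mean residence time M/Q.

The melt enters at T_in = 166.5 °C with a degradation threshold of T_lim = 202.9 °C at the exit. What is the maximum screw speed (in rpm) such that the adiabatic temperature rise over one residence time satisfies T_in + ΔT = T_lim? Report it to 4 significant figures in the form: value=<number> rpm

Convert throughput: Q = 71.4 kg/h = 71.4/3600 = 0.0198333 kg/s
t_res = M / Q_s = 14.74 ÷ 0.0198333 = 743.193 s
D = 113.4 mm = 0.1134 m;  h = 8.94 mm = 0.00894 m
ΔT_a = T_lim − T_in = 202.9 − 166.5 = 36.4 K
Invert ΔT = ηγ̇²t_res/(ρcp) for γ̇: γ̇_max² = ΔT_a ρ cp / (η t_res) = 36.4·1339·1704 / (1560·743.193) = 71.635 s⁻²
γ̇_max = sqrt(71.635) = 8.46375 s⁻¹
N_max = γ̇_max·h / (π·D) = 8.46375 · 0.00894 / (π · 0.1134) = 0.212392 rev/s = 12.7435 rpm

value=12.74 rpm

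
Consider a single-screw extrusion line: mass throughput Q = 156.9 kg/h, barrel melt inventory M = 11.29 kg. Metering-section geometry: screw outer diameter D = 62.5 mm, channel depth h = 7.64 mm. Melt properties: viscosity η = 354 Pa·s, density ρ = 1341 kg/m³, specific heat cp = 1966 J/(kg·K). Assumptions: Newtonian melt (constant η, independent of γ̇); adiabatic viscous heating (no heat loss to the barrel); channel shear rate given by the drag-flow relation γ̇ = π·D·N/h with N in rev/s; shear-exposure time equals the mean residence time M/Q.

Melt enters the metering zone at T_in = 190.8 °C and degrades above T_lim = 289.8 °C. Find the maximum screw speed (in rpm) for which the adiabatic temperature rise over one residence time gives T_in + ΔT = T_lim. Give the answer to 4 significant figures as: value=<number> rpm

Throughput in SI: Q_s = 156.9 kg/h ÷ 3600 s/h = 0.0435833 kg/s
t_res = M / Q_s = 11.29 / 0.0435833 = 259.044 s
Geometry in SI: D = 62.5 mm → 0.0625 m, h = 7.64 mm → 0.00764 m
ΔT_a = T_lim − T_in = 289.8 °C − 190.8 °C = 99 K
γ̇_max² = ΔT_a·ρ·cp / (η·t_res) = [99 × 1341 × 1966] / [354 × 259.044] = 2846.23 s⁻²
Take the square root: γ̇_max = √(2846.23) = 53.3501 s⁻¹
N_max = γ̇_max·h / (π·D) = 53.3501 · 0.00764 / (π · 0.0625) = 2.07586 rev/s = 124.552 rpm

value=124.6 rpm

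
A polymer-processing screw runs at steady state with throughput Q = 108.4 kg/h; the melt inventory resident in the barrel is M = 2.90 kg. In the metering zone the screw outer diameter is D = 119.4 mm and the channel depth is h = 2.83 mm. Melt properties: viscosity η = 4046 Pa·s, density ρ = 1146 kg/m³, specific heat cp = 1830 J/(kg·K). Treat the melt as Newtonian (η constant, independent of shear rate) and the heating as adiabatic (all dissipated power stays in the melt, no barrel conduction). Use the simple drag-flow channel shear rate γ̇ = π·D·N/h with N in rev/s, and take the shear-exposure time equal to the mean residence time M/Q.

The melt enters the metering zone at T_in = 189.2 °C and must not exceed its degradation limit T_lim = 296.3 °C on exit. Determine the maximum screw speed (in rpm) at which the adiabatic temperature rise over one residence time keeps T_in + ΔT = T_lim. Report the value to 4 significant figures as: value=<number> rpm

value=10.87 rpm

Q_s = Q / 3600 = 108.4 / 3600 = 0.0301111 kg/s
Mean residence time: t_res = M/Q_s = 2.90 kg / 0.0301111 kg/s = 96.31 s
Geometry in SI: D = 119.4 mm → 0.1194 m, h = 2.83 mm → 0.00283 m
ΔT_a = T_lim − T_in = 296.3 − 189.2 = 107.1 K
γ̇_max² = ΔT_a·ρ·cp / (η·t_res) = [107.1 × 1146 × 1830] / [4046 × 96.31] = 576.405 s⁻²
Take the square root: γ̇_max = √(576.405) = 24.0084 s⁻¹
N_max = γ̇_max·h / (π·D) = 24.0084 · 0.00283 / (π · 0.1194) = 0.181132 rev/s = 10.8679 rpm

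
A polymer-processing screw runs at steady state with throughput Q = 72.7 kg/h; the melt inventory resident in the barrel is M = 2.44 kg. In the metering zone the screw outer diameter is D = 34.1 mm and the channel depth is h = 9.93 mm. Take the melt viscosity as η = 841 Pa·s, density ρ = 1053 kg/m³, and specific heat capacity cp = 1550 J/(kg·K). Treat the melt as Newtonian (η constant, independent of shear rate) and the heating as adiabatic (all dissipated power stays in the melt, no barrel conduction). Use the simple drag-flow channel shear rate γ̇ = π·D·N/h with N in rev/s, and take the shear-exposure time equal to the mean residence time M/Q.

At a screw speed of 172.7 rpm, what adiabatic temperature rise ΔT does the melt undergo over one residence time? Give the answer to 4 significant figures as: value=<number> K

value=60.03 K

Convert throughput: Q = 72.7 kg/h = 72.7/3600 = 0.0201944 kg/s
t_res = M / Q_s = 2.44 / 0.0201944 = 120.825 s
D = 34.1 mm = 0.0341 m;  h = 9.93 mm = 0.00993 m;  N = 172.7 rpm / 60 = 2.87833 rev/s
γ̇ = π D N / h = (π)(0.0341)(2.87833) / 0.00993 = 31.0525 s⁻¹
Adiabatic rise: ΔT = η γ̇² t_res / (ρ cp) = 841·(31.0525)²·120.825 / (1053·1550) = 60.0324 K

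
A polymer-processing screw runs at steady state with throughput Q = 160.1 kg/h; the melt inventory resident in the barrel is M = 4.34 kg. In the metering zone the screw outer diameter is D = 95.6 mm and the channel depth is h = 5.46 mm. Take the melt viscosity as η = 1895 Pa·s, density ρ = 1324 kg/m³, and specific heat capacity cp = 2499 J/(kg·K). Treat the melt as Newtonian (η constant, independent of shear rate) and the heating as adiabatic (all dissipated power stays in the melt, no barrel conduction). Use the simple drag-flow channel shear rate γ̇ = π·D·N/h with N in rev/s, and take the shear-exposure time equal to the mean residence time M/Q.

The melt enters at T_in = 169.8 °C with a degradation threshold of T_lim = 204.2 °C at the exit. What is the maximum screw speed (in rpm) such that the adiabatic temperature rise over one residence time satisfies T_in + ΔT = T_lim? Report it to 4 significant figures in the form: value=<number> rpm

value=27.06 rpm

Convert throughput: Q = 160.1 kg/h = 160.1/3600 = 0.0444722 kg/s
Mean residence time: t_res = M/Q_s = 4.34 kg / 0.0444722 kg/s = 97.589 s
D = 95.6 mm = 0.0956 m;  h = 5.46 mm = 0.00546 m
Allowable rise: ΔT_a = T_lim − T_in = 204.2 − 169.8 = 34.4 K
γ̇_max² = ΔT_a·ρ·cp / (η·t_res) = [34.4 × 1324 × 2499] / [1895 × 97.589] = 615.464 s⁻²
Take the square root: γ̇_max = √(615.464) = 24.8085 s⁻¹
N_max = γ̇_max·h / (π·D) = 24.8085 · 0.00546 / (π · 0.0956) = 0.45101 rev/s = 27.0606 rpm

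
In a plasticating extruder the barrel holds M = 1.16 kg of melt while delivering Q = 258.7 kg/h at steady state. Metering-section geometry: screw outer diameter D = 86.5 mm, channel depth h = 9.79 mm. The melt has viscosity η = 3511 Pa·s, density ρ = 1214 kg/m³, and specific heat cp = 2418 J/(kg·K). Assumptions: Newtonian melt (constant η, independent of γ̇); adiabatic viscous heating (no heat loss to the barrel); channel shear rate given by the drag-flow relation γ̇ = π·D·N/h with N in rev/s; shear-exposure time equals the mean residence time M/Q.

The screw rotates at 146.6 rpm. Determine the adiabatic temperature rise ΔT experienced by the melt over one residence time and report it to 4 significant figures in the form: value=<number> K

value=88.81 K

Q_s = Q / 3600 = 258.7 / 3600 = 0.0718611 kg/s
t_res = M / Q_s = 1.16 / 0.0718611 = 16.1422 s
Geometry in metres: D = 86.5 mm → 0.0865 m, h = 9.79 mm → 0.00979 m; screw speed N = 146.6 rpm = 2.44333 rev/s
γ̇ = π D N / h = (π)(0.0865)(2.44333) / 0.00979 = 67.8213 s⁻¹
Adiabatic rise: ΔT = η γ̇² t_res / (ρ cp) = 3511·(67.8213)²·16.1422 / (1214·2418) = 88.808 K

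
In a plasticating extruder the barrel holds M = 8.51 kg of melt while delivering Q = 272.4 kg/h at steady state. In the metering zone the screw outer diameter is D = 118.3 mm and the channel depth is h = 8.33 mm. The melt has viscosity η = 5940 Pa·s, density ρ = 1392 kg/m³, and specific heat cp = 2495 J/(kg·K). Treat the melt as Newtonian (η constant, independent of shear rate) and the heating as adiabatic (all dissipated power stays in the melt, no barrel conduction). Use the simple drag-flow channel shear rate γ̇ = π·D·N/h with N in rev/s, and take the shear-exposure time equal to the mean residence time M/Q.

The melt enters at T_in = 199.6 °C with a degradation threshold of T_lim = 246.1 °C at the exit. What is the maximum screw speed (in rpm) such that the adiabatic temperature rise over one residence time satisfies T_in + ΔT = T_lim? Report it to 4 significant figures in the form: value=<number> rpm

value=20.91 rpm

Throughput in SI: Q_s = 272.4 kg/h ÷ 3600 s/h = 0.0756667 kg/s
Mean residence time: t_res = M/Q_s = 8.51 kg / 0.0756667 kg/s = 112.467 s
Convert to metres: D = 0.1183 m, h = 0.00833 m
ΔT_a = T_lim − T_in = 246.1 − 199.6 = 46.5 K
γ̇_max² = ΔT_a·ρ·cp/(η·t_res) = 46.5·1392·2495/(5940·112.467) = 241.742 s⁻²
γ̇_max = sqrt(241.742) = 15.548 s⁻¹
N_max = γ̇_max·h / (π·D) = 15.548 · 0.00833 / (π · 0.1183) = 0.348487 rev/s = 20.9092 rpm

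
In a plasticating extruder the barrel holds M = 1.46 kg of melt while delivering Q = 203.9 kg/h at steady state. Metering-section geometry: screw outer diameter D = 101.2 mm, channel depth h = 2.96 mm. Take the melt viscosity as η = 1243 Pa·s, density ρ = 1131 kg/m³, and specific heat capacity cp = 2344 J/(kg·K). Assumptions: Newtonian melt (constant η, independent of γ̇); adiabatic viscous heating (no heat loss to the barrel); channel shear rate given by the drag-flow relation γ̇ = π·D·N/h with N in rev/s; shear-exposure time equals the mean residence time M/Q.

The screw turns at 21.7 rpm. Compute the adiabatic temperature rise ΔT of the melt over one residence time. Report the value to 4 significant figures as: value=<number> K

value=18.24 K

Convert throughput: Q = 203.9 kg/h = 203.9/3600 = 0.0566389 kg/s
Mean residence time: t_res = M/Q_s = 1.46 kg / 0.0566389 kg/s = 25.7773 s
Geometry in metres: D = 101.2 mm → 0.1012 m, h = 2.96 mm → 0.00296 m; screw speed N = 21.7 rpm = 0.361667 rev/s
γ̇ = π·D·N / h = π · 0.1012 · 0.361667 / 0.00296 = 38.8461 s⁻¹
ΔT = η·γ̇²·t_res / (ρ·cp) = 1243 · (38.8461)² · 25.7773 / (1131 · 2344) = 18.2383 K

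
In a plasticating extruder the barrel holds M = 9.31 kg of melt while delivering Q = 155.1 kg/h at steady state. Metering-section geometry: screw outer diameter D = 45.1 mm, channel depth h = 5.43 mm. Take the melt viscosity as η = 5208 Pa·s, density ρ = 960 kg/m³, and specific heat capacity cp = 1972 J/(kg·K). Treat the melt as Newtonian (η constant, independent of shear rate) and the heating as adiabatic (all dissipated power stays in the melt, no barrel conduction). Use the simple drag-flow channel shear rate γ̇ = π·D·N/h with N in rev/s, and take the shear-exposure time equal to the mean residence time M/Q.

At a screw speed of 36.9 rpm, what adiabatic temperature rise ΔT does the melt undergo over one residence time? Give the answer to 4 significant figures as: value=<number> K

Q_s = Q / 3600 = 155.1 / 3600 = 0.0430833 kg/s
t_res = M / Q_s = 9.31 ÷ 0.0430833 = 216.093 s
Convert to SI: D = 0.0451 m, h = 0.00543 m, N = 36.9/60 = 0.615 rev/s
γ̇ = π D N / h = (π)(0.0451)(0.615) / 0.00543 = 16.0473 s⁻¹
ΔT = η·γ̇²·t_res/(ρ·cp) = [5208 × 16.0473² × 216.093] / [960 × 1972] = 153.086 K

value=153.1 K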